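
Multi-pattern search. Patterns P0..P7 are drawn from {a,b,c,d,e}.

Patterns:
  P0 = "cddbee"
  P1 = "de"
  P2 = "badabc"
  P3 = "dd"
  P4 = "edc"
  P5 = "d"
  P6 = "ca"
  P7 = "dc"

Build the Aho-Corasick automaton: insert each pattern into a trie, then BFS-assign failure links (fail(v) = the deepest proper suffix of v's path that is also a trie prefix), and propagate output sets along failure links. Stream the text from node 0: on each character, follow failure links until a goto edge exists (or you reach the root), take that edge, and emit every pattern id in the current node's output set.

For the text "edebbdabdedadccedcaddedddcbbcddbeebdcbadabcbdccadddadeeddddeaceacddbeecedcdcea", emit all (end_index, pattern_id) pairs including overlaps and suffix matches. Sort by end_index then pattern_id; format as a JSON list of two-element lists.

Build automaton:
Trie nodes:
  n0 'ε': b→9 c→1 d→7 e→16
  n1 'c': a→19 d→2
  n2 'cd': d→3
  n3 'cdd': b→4
  n4 'cddb': e→5
  n5 'cddbe': e→6
  n6 'cddbee': ·  ←P0
  n7 'd': c→20 d→15 e→8  ←P5
  n8 'de': ·  ←P1
  n9 'b': a→10
  n10 'ba': d→11
  n11 'bad': a→12
  n12 'bada': b→13
  n13 'badab': c→14
  n14 'badabc': ·  ←P2
  n15 'dd': ·  ←P3
  n16 'e': d→17
  n17 'ed': c→18
  n18 'edc': ·  ←P4
  n19 'ca': ·  ←P6
  n20 'dc': ·  ←P7

Failure links (BFS by depth):
  n1('c'): parent n0 fail=0; on 'c' 0 → fail=0;  out ∅∪∅=∅
  n7('d'): parent n0 fail=0; on 'd' 0 → fail=0;  out {5}∪∅={5}
  n9('b'): parent n0 fail=0; on 'b' 0 → fail=0;  out ∅∪∅=∅
  n16('e'): parent n0 fail=0; on 'e' 0 → fail=0;  out ∅∪∅=∅
  n2('cd'): parent n1 fail=0; on 'd' 0 → fail=7;  out ∅∪{5}={5}
  n8('de'): parent n7 fail=0; on 'e' 0 → fail=16;  out {1}∪∅={1}
  n10('ba'): parent n9 fail=0; on 'a' 0 → fail=0;  out ∅∪∅=∅
  n15('dd'): parent n7 fail=0; on 'd' 0 → fail=7;  out {3}∪{5}={3,5}
  n17('ed'): parent n16 fail=0; on 'd' 0 → fail=7;  out ∅∪{5}={5}
  n19('ca'): parent n1 fail=0; on 'a' 0 → fail=0;  out {6}∪∅={6}
  n20('dc'): parent n7 fail=0; on 'c' 0 → fail=1;  out {7}∪∅={7}
  n3('cdd'): parent n2 fail=7; on 'd' 7 → fail=15;  out ∅∪{3,5}={3,5}
  n11('bad'): parent n10 fail=0; on 'd' 0 → fail=7;  out ∅∪{5}={5}
  n18('edc'): parent n17 fail=7; on 'c' 7 → fail=20;  out {4}∪{7}={4,7}
  n4('cddb'): parent n3 fail=15; on 'b' 15→7→0 → fail=9;  out ∅∪∅=∅
  n12('bada'): parent n11 fail=7; on 'a' 7→0 → fail=0;  out ∅∪∅=∅
  n5('cddbe'): parent n4 fail=9; on 'e' 9→0 → fail=16;  out ∅∪∅=∅
  n13('badab'): parent n12 fail=0; on 'b' 0 → fail=9;  out ∅∪∅=∅
  n6('cddbee'): parent n5 fail=16; on 'e' 16→0 → fail=16;  out {0}∪∅={0}
  n14('badabc'): parent n13 fail=9; on 'c' 9→0 → fail=1;  out {2}∪∅={2}

Text stream:
pos 0 'e': at 16
pos 1 'd': at 17  → match P5@[1:1]
pos 2 'e': at 8 (via fail)  → match P1@[1:2]
pos 3 'b': at 9 (via fail)
pos 4 'b': at 9 (via fail)
pos 5 'd': at 7 (via fail)  → match P5@[5:5]
pos 6 'a': at 0 (via fail)
pos 7 'b': at 9
pos 8 'd': at 7 (via fail)  → match P5@[8:8]
pos 9 'e': at 8  → match P1@[8:9]
pos 10 'd': at 17 (via fail)  → match P5@[10:10]
pos 11 'a': at 0 (via fail)
pos 12 'd': at 7  → match P5@[12:12]
pos 13 'c': at 20  → match P7@[12:13]
pos 14 'c': at 1 (via fail)
pos 15 'e': at 16 (via fail)
pos 16 'd': at 17  → match P5@[16:16]
pos 17 'c': at 18  → match P4@[15:17],P7@[16:17]
pos 18 'a': at 19 (via fail)  → match P6@[17:18]
pos 19 'd': at 7 (via fail)  → match P5@[19:19]
pos 20 'd': at 15  → match P3@[19:20],P5@[20:20]
pos 21 'e': at 8 (via fail)  → match P1@[20:21]
pos 22 'd': at 17 (via fail)  → match P5@[22:22]
pos 23 'd': at 15 (via fail)  → match P3@[22:23],P5@[23:23]
pos 24 'd': at 15 (via fail)  → match P3@[23:24],P5@[24:24]
pos 25 'c': at 20 (via fail)  → match P7@[24:25]
pos 26 'b': at 9 (via fail)
pos 27 'b': at 9 (via fail)
pos 28 'c': at 1 (via fail)
pos 29 'd': at 2  → match P5@[29:29]
pos 30 'd': at 3  → match P3@[29:30],P5@[30:30]
pos 31 'b': at 4
pos 32 'e': at 5
pos 33 'e': at 6  → match P0@[28:33]
pos 34 'b': at 9 (via fail)
pos 35 'd': at 7 (via fail)  → match P5@[35:35]
pos 36 'c': at 20  → match P7@[35:36]
pos 37 'b': at 9 (via fail)
pos 38 'a': at 10
pos 39 'd': at 11  → match P5@[39:39]
pos 40 'a': at 12
pos 41 'b': at 13
pos 42 'c': at 14  → match P2@[37:42]
pos 43 'b': at 9 (via fail)
pos 44 'd': at 7 (via fail)  → match P5@[44:44]
pos 45 'c': at 20  → match P7@[44:45]
pos 46 'c': at 1 (via fail)
pos 47 'a': at 19  → match P6@[46:47]
pos 48 'd': at 7 (via fail)  → match P5@[48:48]
pos 49 'd': at 15  → match P3@[48:49],P5@[49:49]
pos 50 'd': at 15 (via fail)  → match P3@[49:50],P5@[50:50]
pos 51 'a': at 0 (via fail)
pos 52 'd': at 7  → match P5@[52:52]
pos 53 'e': at 8  → match P1@[52:53]
pos 54 'e': at 16 (via fail)
pos 55 'd': at 17  → match P5@[55:55]
pos 56 'd': at 15 (via fail)  → match P3@[55:56],P5@[56:56]
pos 57 'd': at 15 (via fail)  → match P3@[56:57],P5@[57:57]
pos 58 'd': at 15 (via fail)  → match P3@[57:58],P5@[58:58]
pos 59 'e': at 8 (via fail)  → match P1@[58:59]
pos 60 'a': at 0 (via fail)
pos 61 'c': at 1
pos 62 'e': at 16 (via fail)
pos 63 'a': at 0 (via fail)
pos 64 'c': at 1
pos 65 'd': at 2  → match P5@[65:65]
pos 66 'd': at 3  → match P3@[65:66],P5@[66:66]
pos 67 'b': at 4
pos 68 'e': at 5
pos 69 'e': at 6  → match P0@[64:69]
pos 70 'c': at 1 (via fail)
pos 71 'e': at 16 (via fail)
pos 72 'd': at 17  → match P5@[72:72]
pos 73 'c': at 18  → match P4@[71:73],P7@[72:73]
pos 74 'd': at 2 (via fail)  → match P5@[74:74]
pos 75 'c': at 20 (via fail)  → match P7@[74:75]
pos 76 'e': at 16 (via fail)
pos 77 'a': at 0 (via fail)

All matches (sorted): [[1,5],[2,1],[5,5],[8,5],[9,1],[10,5],[12,5],[13,7],[16,5],[17,4],[17,7],[18,6],[19,5],[20,3],[20,5],[21,1],[22,5],[23,3],[23,5],[24,3],[24,5],[25,7],[29,5],[30,3],[30,5],[33,0],[35,5],[36,7],[39,5],[42,2],[44,5],[45,7],[47,6],[48,5],[49,3],[49,5],[50,3],[50,5],[52,5],[53,1],[55,5],[56,3],[56,5],[57,3],[57,5],[58,3],[58,5],[59,1],[65,5],[66,3],[66,5],[69,0],[72,5],[73,4],[73,7],[74,5],[75,7]]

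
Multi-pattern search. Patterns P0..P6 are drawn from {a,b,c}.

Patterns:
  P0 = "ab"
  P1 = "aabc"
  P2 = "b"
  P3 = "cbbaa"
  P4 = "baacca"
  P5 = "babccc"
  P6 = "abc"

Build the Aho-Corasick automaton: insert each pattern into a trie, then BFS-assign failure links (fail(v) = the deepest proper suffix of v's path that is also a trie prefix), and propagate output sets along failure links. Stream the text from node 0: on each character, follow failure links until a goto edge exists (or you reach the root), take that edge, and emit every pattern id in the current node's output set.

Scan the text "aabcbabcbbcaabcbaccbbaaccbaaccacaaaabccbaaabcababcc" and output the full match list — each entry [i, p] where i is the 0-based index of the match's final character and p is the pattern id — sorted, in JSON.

Construct AC machine:
Trie (insert patterns):
  0='ε' goto a→1 b→6 c→7
  1='a' goto a→3 b→2
  2='ab' goto c→21  ←P0
  3='aa' goto b→4
  4='aab' goto c→5
  5='aabc' goto ·  ←P1
  6='b' goto a→12  ←P2
  7='c' goto b→8
  8='cb' goto b→9
  9='cbb' goto a→10
  10='cbba' goto a→11
  11='cbbaa' goto ·  ←P3
  12='ba' goto a→13 b→17
  13='baa' goto c→14
  14='baac' goto c→15
  15='baacc' goto a→16
  16='baacca' goto ·  ←P4
  17='bab' goto c→18
  18='babc' goto c→19
  19='babcc' goto c→20
  20='babccc' goto ·  ←P5
  21='abc' goto ·  ←P6

BFS fail/out derivation:
  fail(1) 'a': from fail(0)=0 chase 'a': 0 ⇒ 0;  out=∅∪out(0)=∅
  fail(6) 'b': from fail(0)=0 chase 'b': 0 ⇒ 0;  out={2}∪out(0)={2}
  fail(7) 'c': from fail(0)=0 chase 'c': 0 ⇒ 0;  out=∅∪out(0)=∅
  fail(2) 'ab': from fail(1)=0 chase 'b': 0 ⇒ 6;  out={0}∪out(6)={0,2}
  fail(3) 'aa': from fail(1)=0 chase 'a': 0 ⇒ 1;  out=∅∪out(1)=∅
  fail(8) 'cb': from fail(7)=0 chase 'b': 0 ⇒ 6;  out=∅∪out(6)={2}
  fail(12) 'ba': from fail(6)=0 chase 'a': 0 ⇒ 1;  out=∅∪out(1)=∅
  fail(4) 'aab': from fail(3)=1 chase 'b': 1 ⇒ 2;  out=∅∪out(2)={0,2}
  fail(9) 'cbb': from fail(8)=6 chase 'b': 6→0 ⇒ 6;  out=∅∪out(6)={2}
  fail(13) 'baa': from fail(12)=1 chase 'a': 1 ⇒ 3;  out=∅∪out(3)=∅
  fail(17) 'bab': from fail(12)=1 chase 'b': 1 ⇒ 2;  out=∅∪out(2)={0,2}
  fail(21) 'abc': from fail(2)=6 chase 'c': 6→0 ⇒ 7;  out={6}∪out(7)={6}
  fail(5) 'aabc': from fail(4)=2 chase 'c': 2 ⇒ 21;  out={1}∪out(21)={1,6}
  fail(10) 'cbba': from fail(9)=6 chase 'a': 6 ⇒ 12;  out=∅∪out(12)=∅
  fail(14) 'baac': from fail(13)=3 chase 'c': 3→1→0 ⇒ 7;  out=∅∪out(7)=∅
  fail(18) 'babc': from fail(17)=2 chase 'c': 2 ⇒ 21;  out=∅∪out(21)={6}
  fail(11) 'cbbaa': from fail(10)=12 chase 'a': 12 ⇒ 13;  out={3}∪out(13)={3}
  fail(15) 'baacc': from fail(14)=7 chase 'c': 7→0 ⇒ 7;  out=∅∪out(7)=∅
  fail(19) 'babcc': from fail(18)=21 chase 'c': 21→7→0 ⇒ 7;  out=∅∪out(7)=∅
  fail(16) 'baacca': from fail(15)=7 chase 'a': 7→0 ⇒ 1;  out={4}∪out(1)={4}
  fail(20) 'babccc': from fail(19)=7 chase 'c': 7→0 ⇒ 7;  out={5}∪out(7)={5}

Run:
pos 0 'a': at 1
pos 1 'a': at 3
pos 2 'b': at 4  ** P0@[1:2],P2@[2:2]
pos 3 'c': at 5  ** P1@[0:3],P6@[1:3]
pos 4 'b': at 8 (fail-walked)  ** P2@[4:4]
pos 5 'a': at 12 (fail-walked)
pos 6 'b': at 17  ** P0@[5:6],P2@[6:6]
pos 7 'c': at 18  ** P6@[5:7]
pos 8 'b': at 8 (fail-walked)  ** P2@[8:8]
pos 9 'b': at 9  ** P2@[9:9]
pos 10 'c': at 7 (fail-walked)
pos 11 'a': at 1 (fail-walked)
pos 12 'a': at 3
pos 13 'b': at 4  ** P0@[12:13],P2@[13:13]
pos 14 'c': at 5  ** P1@[11:14],P6@[12:14]
pos 15 'b': at 8 (fail-walked)  ** P2@[15:15]
pos 16 'a': at 12 (fail-walked)
pos 17 'c': at 7 (fail-walked)
pos 18 'c': at 7 (fail-walked)
pos 19 'b': at 8  ** P2@[19:19]
pos 20 'b': at 9  ** P2@[20:20]
pos 21 'a': at 10
pos 22 'a': at 11  ** P3@[18:22]
pos 23 'c': at 14 (fail-walked)
pos 24 'c': at 15
pos 25 'b': at 8 (fail-walked)  ** P2@[25:25]
pos 26 'a': at 12 (fail-walked)
pos 27 'a': at 13
pos 28 'c': at 14
pos 29 'c': at 15
pos 30 'a': at 16  ** P4@[25:30]
pos 31 'c': at 7 (fail-walked)
pos 32 'a': at 1 (fail-walked)
pos 33 'a': at 3
pos 34 'a': at 3 (fail-walked)
pos 35 'a': at 3 (fail-walked)
pos 36 'b': at 4  ** P0@[35:36],P2@[36:36]
pos 37 'c': at 5  ** P1@[34:37],P6@[35:37]
pos 38 'c': at 7 (fail-walked)
pos 39 'b': at 8  ** P2@[39:39]
pos 40 'a': at 12 (fail-walked)
pos 41 'a': at 13
pos 42 'a': at 3 (fail-walked)
pos 43 'b': at 4  ** P0@[42:43],P2@[43:43]
pos 44 'c': at 5  ** P1@[41:44],P6@[42:44]
pos 45 'a': at 1 (fail-walked)
pos 46 'b': at 2  ** P0@[45:46],P2@[46:46]
pos 47 'a': at 12 (fail-walked)
pos 48 'b': at 17  ** P0@[47:48],P2@[48:48]
pos 49 'c': at 18  ** P6@[47:49]
pos 50 'c': at 19

Result: [[2,0],[2,2],[3,1],[3,6],[4,2],[6,0],[6,2],[7,6],[8,2],[9,2],[13,0],[13,2],[14,1],[14,6],[15,2],[19,2],[20,2],[22,3],[25,2],[30,4],[36,0],[36,2],[37,1],[37,6],[39,2],[43,0],[43,2],[44,1],[44,6],[46,0],[46,2],[48,0],[48,2],[49,6]]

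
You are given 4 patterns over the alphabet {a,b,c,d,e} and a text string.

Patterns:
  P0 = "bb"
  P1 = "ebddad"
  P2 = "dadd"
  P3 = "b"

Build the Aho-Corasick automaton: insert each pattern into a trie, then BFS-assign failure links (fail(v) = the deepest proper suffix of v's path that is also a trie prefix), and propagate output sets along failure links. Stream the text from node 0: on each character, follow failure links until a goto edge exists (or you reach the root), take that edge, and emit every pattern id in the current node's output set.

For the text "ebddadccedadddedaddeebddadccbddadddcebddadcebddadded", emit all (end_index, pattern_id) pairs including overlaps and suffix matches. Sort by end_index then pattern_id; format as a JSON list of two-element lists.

Construct AC machine:
Trie nodes:
  n0 'ε': b→1 d→9 e→3
  n1 'b': b→2  [P3 ends]
  n2 'bb': ·  [P0 ends]
  n3 'e': b→4
  n4 'eb': d→5
  n5 'ebd': d→6
  n6 'ebdd': a→7
  n7 'ebdda': d→8
  n8 'ebddad': ·  [P1 ends]
  n9 'd': a→10
  n10 'da': d→11
  n11 'dad': d→12
  n12 'dadd': ·  [P2 ends]

BFS fail/out derivation:
  n1('b'): parent n0 fail=0; on 'b' 0 → fail=0;  out {3}∪∅={3}
  n3('e'): parent n0 fail=0; on 'e' 0 → fail=0;  out ∅∪∅=∅
  n9('d'): parent n0 fail=0; on 'd' 0 → fail=0;  out ∅∪∅=∅
  n2('bb'): parent n1 fail=0; on 'b' 0 → fail=1;  out {0}∪{3}={0,3}
  n4('eb'): parent n3 fail=0; on 'b' 0 → fail=1;  out ∅∪{3}={3}
  n10('da'): parent n9 fail=0; on 'a' 0 → fail=0;  out ∅∪∅=∅
  n5('ebd'): parent n4 fail=1; on 'd' 1→0 → fail=9;  out ∅∪∅=∅
  n11('dad'): parent n10 fail=0; on 'd' 0 → fail=9;  out ∅∪∅=∅
  n6('ebdd'): parent n5 fail=9; on 'd' 9→0 → fail=9;  out ∅∪∅=∅
  n12('dadd'): parent n11 fail=9; on 'd' 9→0 → fail=9;  out {2}∪∅={2}
  n7('ebdda'): parent n6 fail=9; on 'a' 9 → fail=10;  out ∅∪∅=∅
  n8('ebddad'): parent n7 fail=10; on 'd' 10 → fail=11;  out {1}∪∅={1}

Text stream:
pos 0 'e': at 3
pos 1 'b': at 4  emit P3@[1:1]
pos 2 'd': at 5
pos 3 'd': at 6
pos 4 'a': at 7
pos 5 'd': at 8  emit P1@[0:5]
pos 6 'c': at 0 (via fail)
pos 7 'c': at 0
pos 8 'e': at 3
pos 9 'd': at 9 (via fail)
pos 10 'a': at 10
pos 11 'd': at 11
pos 12 'd': at 12  emit P2@[9:12]
pos 13 'd': at 9 (via fail)
pos 14 'e': at 3 (via fail)
pos 15 'd': at 9 (via fail)
pos 16 'a': at 10
pos 17 'd': at 11
pos 18 'd': at 12  emit P2@[15:18]
pos 19 'e': at 3 (via fail)
pos 20 'e': at 3 (via fail)
pos 21 'b': at 4  emit P3@[21:21]
pos 22 'd': at 5
pos 23 'd': at 6
pos 24 'a': at 7
pos 25 'd': at 8  emit P1@[20:25]
pos 26 'c': at 0 (via fail)
pos 27 'c': at 0
pos 28 'b': at 1  emit P3@[28:28]
pos 29 'd': at 9 (via fail)
pos 30 'd': at 9 (via fail)
pos 31 'a': at 10
pos 32 'd': at 11
pos 33 'd': at 12  emit P2@[30:33]
pos 34 'd': at 9 (via fail)
pos 35 'c': at 0 (via fail)
pos 36 'e': at 3
pos 37 'b': at 4  emit P3@[37:37]
pos 38 'd': at 5
pos 39 'd': at 6
pos 40 'a': at 7
pos 41 'd': at 8  emit P1@[36:41]
pos 42 'c': at 0 (via fail)
pos 43 'e': at 3
pos 44 'b': at 4  emit P3@[44:44]
pos 45 'd': at 5
pos 46 'd': at 6
pos 47 'a': at 7
pos 48 'd': at 8  emit P1@[43:48]
pos 49 'd': at 12 (via fail)  emit P2@[46:49]
pos 50 'e': at 3 (via fail)
pos 51 'd': at 9 (via fail)

Result: [[1,3],[5,1],[12,2],[18,2],[21,3],[25,1],[28,3],[33,2],[37,3],[41,1],[44,3],[48,1],[49,2]]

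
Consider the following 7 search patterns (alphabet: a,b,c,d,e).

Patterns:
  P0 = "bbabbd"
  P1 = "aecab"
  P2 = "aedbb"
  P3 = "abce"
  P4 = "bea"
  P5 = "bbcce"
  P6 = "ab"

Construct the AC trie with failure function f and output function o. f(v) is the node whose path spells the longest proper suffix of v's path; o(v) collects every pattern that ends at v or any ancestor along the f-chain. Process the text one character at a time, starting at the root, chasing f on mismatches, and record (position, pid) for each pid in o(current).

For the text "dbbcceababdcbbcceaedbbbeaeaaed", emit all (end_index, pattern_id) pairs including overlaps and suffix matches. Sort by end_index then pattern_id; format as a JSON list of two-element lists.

Construct AC machine:
Trie (insert patterns):
  n0 'ε': a→7 b→1
  n1 'b': b→2 e→18
  n2 'bb': a→3 c→20
  n3 'bba': b→4
  n4 'bbab': b→5
  n5 'bbabb': d→6
  n6 'bbabbd': ·  ←P0
  n7 'a': b→15 e→8
  n8 'ae': c→9 d→12
  n9 'aec': a→10
  n10 'aeca': b→11
  n11 'aecab': ·  ←P1
  n12 'aed': b→13
  n13 'aedb': b→14
  n14 'aedbb': ·  ←P2
  n15 'ab': c→16  ←P6
  n16 'abc': e→17
  n17 'abce': ·  ←P3
  n18 'be': a→19
  n19 'bea': ·  ←P4
  n20 'bbc': c→21
  n21 'bbcc': e→22
  n22 'bbcce': ·  ←P5

BFS fail/out derivation:
  fail(1) 'b': from fail(0)=0 chase 'b': 0 ⇒ 0;  out=∅∪out(0)=∅
  fail(7) 'a': from fail(0)=0 chase 'a': 0 ⇒ 0;  out=∅∪out(0)=∅
  fail(2) 'bb': from fail(1)=0 chase 'b': 0 ⇒ 1;  out=∅∪out(1)=∅
  fail(8) 'ae': from fail(7)=0 chase 'e': 0 ⇒ 0;  out=∅∪out(0)=∅
  fail(15) 'ab': from fail(7)=0 chase 'b': 0 ⇒ 1;  out={6}∪out(1)={6}
  fail(18) 'be': from fail(1)=0 chase 'e': 0 ⇒ 0;  out=∅∪out(0)=∅
  fail(3) 'bba': from fail(2)=1 chase 'a': 1→0 ⇒ 7;  out=∅∪out(7)=∅
  fail(9) 'aec': from fail(8)=0 chase 'c': 0 ⇒ 0;  out=∅∪out(0)=∅
  fail(12) 'aed': from fail(8)=0 chase 'd': 0 ⇒ 0;  out=∅∪out(0)=∅
  fail(16) 'abc': from fail(15)=1 chase 'c': 1→0 ⇒ 0;  out=∅∪out(0)=∅
  fail(19) 'bea': from fail(18)=0 chase 'a': 0 ⇒ 7;  out={4}∪out(7)={4}
  fail(20) 'bbc': from fail(2)=1 chase 'c': 1→0 ⇒ 0;  out=∅∪out(0)=∅
  fail(4) 'bbab': from fail(3)=7 chase 'b': 7 ⇒ 15;  out=∅∪out(15)={6}
  fail(10) 'aeca': from fail(9)=0 chase 'a': 0 ⇒ 7;  out=∅∪out(7)=∅
  fail(13) 'aedb': from fail(12)=0 chase 'b': 0 ⇒ 1;  out=∅∪out(1)=∅
  fail(17) 'abce': from fail(16)=0 chase 'e': 0 ⇒ 0;  out={3}∪out(0)={3}
  fail(21) 'bbcc': from fail(20)=0 chase 'c': 0 ⇒ 0;  out=∅∪out(0)=∅
  fail(5) 'bbabb': from fail(4)=15 chase 'b': 15→1 ⇒ 2;  out=∅∪out(2)=∅
  fail(11) 'aecab': from fail(10)=7 chase 'b': 7 ⇒ 15;  out={1}∪out(15)={1,6}
  fail(14) 'aedbb': from fail(13)=1 chase 'b': 1 ⇒ 2;  out={2}∪out(2)={2}
  fail(22) 'bbcce': from fail(21)=0 chase 'e': 0 ⇒ 0;  out={5}∪out(0)={5}
  fail(6) 'bbabbd': from fail(5)=2 chase 'd': 2→1→0 ⇒ 0;  out={0}∪out(0)={0}

Text stream:
[0] read 'd'  n0⇒n0
[1] read 'b'  n0⇒n1
[2] read 'b'  n1⇒n2
[3] read 'c'  n2⇒n20
[4] read 'c'  n20⇒n21
[5] read 'e'  n21⇒n22  → match P5@[1:5]
[6] read 'a'  n22⇒n7 (fail-walked)
[7] read 'b'  n7⇒n15  → match P6@[6:7]
[8] read 'a'  n15⇒n7 (fail-walked)
[9] read 'b'  n7⇒n15  → match P6@[8:9]
[10] read 'd'  n15⇒n0 (fail-walked)
[11] read 'c'  n0⇒n0
[12] read 'b'  n0⇒n1
[13] read 'b'  n1⇒n2
[14] read 'c'  n2⇒n20
[15] read 'c'  n20⇒n21
[16] read 'e'  n21⇒n22  → match P5@[12:16]
[17] read 'a'  n22⇒n7 (fail-walked)
[18] read 'e'  n7⇒n8
[19] read 'd'  n8⇒n12
[20] read 'b'  n12⇒n13
[21] read 'b'  n13⇒n14  → match P2@[17:21]
[22] read 'b'  n14⇒n2 (fail-walked)
[23] read 'e'  n2⇒n18 (fail-walked)
[24] read 'a'  n18⇒n19  → match P4@[22:24]
[25] read 'e'  n19⇒n8 (fail-walked)
[26] read 'a'  n8⇒n7 (fail-walked)
[27] read 'a'  n7⇒n7 (fail-walked)
[28] read 'e'  n7⇒n8
[29] read 'd'  n8⇒n12

Matches: [[5,5],[7,6],[9,6],[16,5],[21,2],[24,4]]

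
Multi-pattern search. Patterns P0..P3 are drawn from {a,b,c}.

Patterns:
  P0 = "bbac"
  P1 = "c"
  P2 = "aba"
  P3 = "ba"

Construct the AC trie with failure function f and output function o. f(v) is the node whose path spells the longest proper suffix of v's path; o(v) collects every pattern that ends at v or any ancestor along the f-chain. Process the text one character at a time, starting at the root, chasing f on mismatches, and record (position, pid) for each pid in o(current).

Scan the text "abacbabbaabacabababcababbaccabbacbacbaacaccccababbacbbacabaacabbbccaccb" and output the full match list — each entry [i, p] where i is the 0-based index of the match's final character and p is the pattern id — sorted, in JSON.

Build automaton:
Trie (insert patterns):
  n0 'ε': a→6 b→1 c→5
  n1 'b': a→9 b→2
  n2 'bb': a→3
  n3 'bba': c→4
  n4 'bbac': ·  [P0 ends]
  n5 'c': ·  [P1 ends]
  n6 'a': b→7
  n7 'ab': a→8
  n8 'aba': ·  [P2 ends]
  n9 'ba': ·  [P3 ends]

BFS fail/out derivation:
  n1('b'): parent n0 fail=0; on 'b' 0 → fail=0;  out ∅∪∅=∅
  n5('c'): parent n0 fail=0; on 'c' 0 → fail=0;  out {1}∪∅={1}
  n6('a'): parent n0 fail=0; on 'a' 0 → fail=0;  out ∅∪∅=∅
  n2('bb'): parent n1 fail=0; on 'b' 0 → fail=1;  out ∅∪∅=∅
  n7('ab'): parent n6 fail=0; on 'b' 0 → fail=1;  out ∅∪∅=∅
  n9('ba'): parent n1 fail=0; on 'a' 0 → fail=6;  out {3}∪∅={3}
  n3('bba'): parent n2 fail=1; on 'a' 1 → fail=9;  out ∅∪{3}={3}
  n8('aba'): parent n7 fail=1; on 'a' 1 → fail=9;  out {2}∪{3}={2,3}
  n4('bbac'): parent n3 fail=9; on 'c' 9→6→0 → fail=5;  out {0}∪{1}={0,1}

Text stream:
i=0 'a': node 0→6
i=1 'b': node 6→7
i=2 'a': node 7→8  emit P2@[0:2],P3@[1:2]
i=3 'c': node 8→5 (fail-walked)  emit P1@[3:3]
i=4 'b': node 5→1 (fail-walked)
i=5 'a': node 1→9  emit P3@[4:5]
i=6 'b': node 9→7 (fail-walked)
i=7 'b': node 7→2 (fail-walked)
i=8 'a': node 2→3  emit P3@[7:8]
i=9 'a': node 3→6 (fail-walked)
i=10 'b': node 6→7
i=11 'a': node 7→8  emit P2@[9:11],P3@[10:11]
i=12 'c': node 8→5 (fail-walked)  emit P1@[12:12]
i=13 'a': node 5→6 (fail-walked)
i=14 'b': node 6→7
i=15 'a': node 7→8  emit P2@[13:15],P3@[14:15]
i=16 'b': node 8→7 (fail-walked)
i=17 'a': node 7→8  emit P2@[15:17],P3@[16:17]
i=18 'b': node 8→7 (fail-walked)
i=19 'c': node 7→5 (fail-walked)  emit P1@[19:19]
i=20 'a': node 5→6 (fail-walked)
i=21 'b': node 6→7
i=22 'a': node 7→8  emit P2@[20:22],P3@[21:22]
i=23 'b': node 8→7 (fail-walked)
i=24 'b': node 7→2 (fail-walked)
i=25 'a': node 2→3  emit P3@[24:25]
i=26 'c': node 3→4  emit P0@[23:26],P1@[26:26]
i=27 'c': node 4→5 (fail-walked)  emit P1@[27:27]
i=28 'a': node 5→6 (fail-walked)
i=29 'b': node 6→7
i=30 'b': node 7→2 (fail-walked)
i=31 'a': node 2→3  emit P3@[30:31]
i=32 'c': node 3→4  emit P0@[29:32],P1@[32:32]
i=33 'b': node 4→1 (fail-walked)
i=34 'a': node 1→9  emit P3@[33:34]
i=35 'c': node 9→5 (fail-walked)  emit P1@[35:35]
i=36 'b': node 5→1 (fail-walked)
i=37 'a': node 1→9  emit P3@[36:37]
i=38 'a': node 9→6 (fail-walked)
i=39 'c': node 6→5 (fail-walked)  emit P1@[39:39]
i=40 'a': node 5→6 (fail-walked)
i=41 'c': node 6→5 (fail-walked)  emit P1@[41:41]
i=42 'c': node 5→5 (fail-walked)  emit P1@[42:42]
i=43 'c': node 5→5 (fail-walked)  emit P1@[43:43]
i=44 'c': node 5→5 (fail-walked)  emit P1@[44:44]
i=45 'a': node 5→6 (fail-walked)
i=46 'b': node 6→7
i=47 'a': node 7→8  emit P2@[45:47],P3@[46:47]
i=48 'b': node 8→7 (fail-walked)
i=49 'b': node 7→2 (fail-walked)
i=50 'a': node 2→3  emit P3@[49:50]
i=51 'c': node 3→4  emit P0@[48:51],P1@[51:51]
i=52 'b': node 4→1 (fail-walked)
i=53 'b': node 1→2
i=54 'a': node 2→3  emit P3@[53:54]
i=55 'c': node 3→4  emit P0@[52:55],P1@[55:55]
i=56 'a': node 4→6 (fail-walked)
i=57 'b': node 6→7
i=58 'a': node 7→8  emit P2@[56:58],P3@[57:58]
i=59 'a': node 8→6 (fail-walked)
i=60 'c': node 6→5 (fail-walked)  emit P1@[60:60]
i=61 'a': node 5→6 (fail-walked)
i=62 'b': node 6→7
i=63 'b': node 7→2 (fail-walked)
i=64 'b': node 2→2 (fail-walked)
i=65 'c': node 2→5 (fail-walked)  emit P1@[65:65]
i=66 'c': node 5→5 (fail-walked)  emit P1@[66:66]
i=67 'a': node 5→6 (fail-walked)
i=68 'c': node 6→5 (fail-walked)  emit P1@[68:68]
i=69 'c': node 5→5 (fail-walked)  emit P1@[69:69]
i=70 'b': node 5→1 (fail-walked)

Matches: [[2,2],[2,3],[3,1],[5,3],[8,3],[11,2],[11,3],[12,1],[15,2],[15,3],[17,2],[17,3],[19,1],[22,2],[22,3],[25,3],[26,0],[26,1],[27,1],[31,3],[32,0],[32,1],[34,3],[35,1],[37,3],[39,1],[41,1],[42,1],[43,1],[44,1],[47,2],[47,3],[50,3],[51,0],[51,1],[54,3],[55,0],[55,1],[58,2],[58,3],[60,1],[65,1],[66,1],[68,1],[69,1]]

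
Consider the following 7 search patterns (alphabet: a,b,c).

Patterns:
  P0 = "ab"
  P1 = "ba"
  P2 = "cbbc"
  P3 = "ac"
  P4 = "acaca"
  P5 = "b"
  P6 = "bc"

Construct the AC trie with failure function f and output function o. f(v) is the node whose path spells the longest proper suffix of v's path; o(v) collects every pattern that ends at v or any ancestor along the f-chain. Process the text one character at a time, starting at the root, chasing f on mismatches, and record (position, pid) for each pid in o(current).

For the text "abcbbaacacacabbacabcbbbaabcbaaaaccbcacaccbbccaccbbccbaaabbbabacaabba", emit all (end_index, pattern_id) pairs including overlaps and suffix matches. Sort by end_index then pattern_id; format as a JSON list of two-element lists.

Build automaton:
Trie nodes:
  0='ε' goto a→1 b→3 c→5
  1='a' goto b→2 c→9
  2='ab' goto ·  ←P0
  3='b' goto a→4 c→13  ←P5
  4='ba' goto ·  ←P1
  5='c' goto b→6
  6='cb' goto b→7
  7='cbb' goto c→8
  8='cbbc' goto ·  ←P2
  9='ac' goto a→10  ←P3
  10='aca' goto c→11
  11='acac' goto a→12
  12='acaca' goto ·  ←P4
  13='bc' goto ·  ←P6

BFS fail/out derivation:
  n1('a'): parent n0 fail=0; on 'a' 0 → fail=0;  out ∅∪∅=∅
  n3('b'): parent n0 fail=0; on 'b' 0 → fail=0;  out {5}∪∅={5}
  n5('c'): parent n0 fail=0; on 'c' 0 → fail=0;  out ∅∪∅=∅
  n2('ab'): parent n1 fail=0; on 'b' 0 → fail=3;  out {0}∪{5}={0,5}
  n4('ba'): parent n3 fail=0; on 'a' 0 → fail=1;  out {1}∪∅={1}
  n6('cb'): parent n5 fail=0; on 'b' 0 → fail=3;  out ∅∪{5}={5}
  n9('ac'): parent n1 fail=0; on 'c' 0 → fail=5;  out {3}∪∅={3}
  n13('bc'): parent n3 fail=0; on 'c' 0 → fail=5;  out {6}∪∅={6}
  n7('cbb'): parent n6 fail=3; on 'b' 3→0 → fail=3;  out ∅∪{5}={5}
  n10('aca'): parent n9 fail=5; on 'a' 5→0 → fail=1;  out ∅∪∅=∅
  n8('cbbc'): parent n7 fail=3; on 'c' 3 → fail=13;  out {2}∪{6}={2,6}
  n11('acac'): parent n10 fail=1; on 'c' 1 → fail=9;  out ∅∪{3}={3}
  n12('acaca'): parent n11 fail=9; on 'a' 9 → fail=10;  out {4}∪∅={4}

Scan:
[0] read 'a'  n0⇒n1
[1] read 'b'  n1⇒n2  emit P0@[0:1],P5@[1:1]
[2] read 'c'  n2⇒n13 ·f  emit P6@[1:2]
[3] read 'b'  n13⇒n6 ·f  emit P5@[3:3]
[4] read 'b'  n6⇒n7  emit P5@[4:4]
[5] read 'a'  n7⇒n4 ·f  emit P1@[4:5]
[6] read 'a'  n4⇒n1 ·f
[7] read 'c'  n1⇒n9  emit P3@[6:7]
[8] read 'a'  n9⇒n10
[9] read 'c'  n10⇒n11  emit P3@[8:9]
[10] read 'a'  n11⇒n12  emit P4@[6:10]
[11] read 'c'  n12⇒n11 ·f  emit P3@[10:11]
[12] read 'a'  n11⇒n12  emit P4@[8:12]
[13] read 'b'  n12⇒n2 ·f  emit P0@[12:13],P5@[13:13]
[14] read 'b'  n2⇒n3 ·f  emit P5@[14:14]
[15] read 'a'  n3⇒n4  emit P1@[14:15]
[16] read 'c'  n4⇒n9 ·f  emit P3@[15:16]
[17] read 'a'  n9⇒n10
[18] read 'b'  n10⇒n2 ·f  emit P0@[17:18],P5@[18:18]
[19] read 'c'  n2⇒n13 ·f  emit P6@[18:19]
[20] read 'b'  n13⇒n6 ·f  emit P5@[20:20]
[21] read 'b'  n6⇒n7  emit P5@[21:21]
[22] read 'b'  n7⇒n3 ·f  emit P5@[22:22]
[23] read 'a'  n3⇒n4  emit P1@[22:23]
[24] read 'a'  n4⇒n1 ·f
[25] read 'b'  n1⇒n2  emit P0@[24:25],P5@[25:25]
[26] read 'c'  n2⇒n13 ·f  emit P6@[25:26]
[27] read 'b'  n13⇒n6 ·f  emit P5@[27:27]
[28] read 'a'  n6⇒n4 ·f  emit P1@[27:28]
[29] read 'a'  n4⇒n1 ·f
[30] read 'a'  n1⇒n1 ·f
[31] read 'a'  n1⇒n1 ·f
[32] read 'c'  n1⇒n9  emit P3@[31:32]
[33] read 'c'  n9⇒n5 ·f
[34] read 'b'  n5⇒n6  emit P5@[34:34]
[35] read 'c'  n6⇒n13 ·f  emit P6@[34:35]
[36] read 'a'  n13⇒n1 ·f
[37] read 'c'  n1⇒n9  emit P3@[36:37]
[38] read 'a'  n9⇒n10
[39] read 'c'  n10⇒n11  emit P3@[38:39]
[40] read 'c'  n11⇒n5 ·f
[41] read 'b'  n5⇒n6  emit P5@[41:41]
[42] read 'b'  n6⇒n7  emit P5@[42:42]
[43] read 'c'  n7⇒n8  emit P2@[40:43],P6@[42:43]
[44] read 'c'  n8⇒n5 ·f
[45] read 'a'  n5⇒n1 ·f
[46] read 'c'  n1⇒n9  emit P3@[45:46]
[47] read 'c'  n9⇒n5 ·f
[48] read 'b'  n5⇒n6  emit P5@[48:48]
[49] read 'b'  n6⇒n7  emit P5@[49:49]
[50] read 'c'  n7⇒n8  emit P2@[47:50],P6@[49:50]
[51] read 'c'  n8⇒n5 ·f
[52] read 'b'  n5⇒n6  emit P5@[52:52]
[53] read 'a'  n6⇒n4 ·f  emit P1@[52:53]
[54] read 'a'  n4⇒n1 ·f
[55] read 'a'  n1⇒n1 ·f
[56] read 'b'  n1⇒n2  emit P0@[55:56],P5@[56:56]
[57] read 'b'  n2⇒n3 ·f  emit P5@[57:57]
[58] read 'b'  n3⇒n3 ·f  emit P5@[58:58]
[59] read 'a'  n3⇒n4  emit P1@[58:59]
[60] read 'b'  n4⇒n2 ·f  emit P0@[59:60],P5@[60:60]
[61] read 'a'  n2⇒n4 ·f  emit P1@[60:61]
[62] read 'c'  n4⇒n9 ·f  emit P3@[61:62]
[63] read 'a'  n9⇒n10
[64] read 'a'  n10⇒n1 ·f
[65] read 'b'  n1⇒n2  emit P0@[64:65],P5@[65:65]
[66] read 'b'  n2⇒n3 ·f  emit P5@[66:66]
[67] read 'a'  n3⇒n4  emit P1@[66:67]

All matches (sorted): [[1,0],[1,5],[2,6],[3,5],[4,5],[5,1],[7,3],[9,3],[10,4],[11,3],[12,4],[13,0],[13,5],[14,5],[15,1],[16,3],[18,0],[18,5],[19,6],[20,5],[21,5],[22,5],[23,1],[25,0],[25,5],[26,6],[27,5],[28,1],[32,3],[34,5],[35,6],[37,3],[39,3],[41,5],[42,5],[43,2],[43,6],[46,3],[48,5],[49,5],[50,2],[50,6],[52,5],[53,1],[56,0],[56,5],[57,5],[58,5],[59,1],[60,0],[60,5],[61,1],[62,3],[65,0],[65,5],[66,5],[67,1]]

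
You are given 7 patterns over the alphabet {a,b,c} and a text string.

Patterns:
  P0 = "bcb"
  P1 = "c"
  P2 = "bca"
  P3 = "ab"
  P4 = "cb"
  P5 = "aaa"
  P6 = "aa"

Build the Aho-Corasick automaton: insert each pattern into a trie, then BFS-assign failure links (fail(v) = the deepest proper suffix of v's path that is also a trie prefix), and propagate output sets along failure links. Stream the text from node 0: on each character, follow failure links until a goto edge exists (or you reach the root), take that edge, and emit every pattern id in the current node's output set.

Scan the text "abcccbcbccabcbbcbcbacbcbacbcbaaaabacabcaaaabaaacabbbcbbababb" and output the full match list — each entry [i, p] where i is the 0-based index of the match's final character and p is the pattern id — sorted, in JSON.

Construct AC machine:
Trie (insert patterns):
  n0 'ε': a→6 b→1 c→4
  n1 'b': c→2
  n2 'bc': a→5 b→3
  n3 'bcb': ·  [P0 ends]
  n4 'c': b→8  [P1 ends]
  n5 'bca': ·  [P2 ends]
  n6 'a': a→9 b→7
  n7 'ab': ·  [P3 ends]
  n8 'cb': ·  [P4 ends]
  n9 'aa': a→10  [P6 ends]
  n10 'aaa': ·  [P5 ends]

BFS fail/out derivation:
  n1('b'): parent n0 fail=0; on 'b' 0 → fail=0;  out ∅∪∅=∅
  n4('c'): parent n0 fail=0; on 'c' 0 → fail=0;  out {1}∪∅={1}
  n6('a'): parent n0 fail=0; on 'a' 0 → fail=0;  out ∅∪∅=∅
  n2('bc'): parent n1 fail=0; on 'c' 0 → fail=4;  out ∅∪{1}={1}
  n7('ab'): parent n6 fail=0; on 'b' 0 → fail=1;  out {3}∪∅={3}
  n8('cb'): parent n4 fail=0; on 'b' 0 → fail=1;  out {4}∪∅={4}
  n9('aa'): parent n6 fail=0; on 'a' 0 → fail=6;  out {6}∪∅={6}
  n3('bcb'): parent n2 fail=4; on 'b' 4 → fail=8;  out {0}∪{4}={0,4}
  n5('bca'): parent n2 fail=4; on 'a' 4→0 → fail=6;  out {2}∪∅={2}
  n10('aaa'): parent n9 fail=6; on 'a' 6 → fail=9;  out {5}∪{6}={5,6}

Text stream:
pos 0 'a': at 6
pos 1 'b': at 7  emit P3@[0:1]
pos 2 'c': at 2 (via fail)  emit P1@[2:2]
pos 3 'c': at 4 (via fail)  emit P1@[3:3]
pos 4 'c': at 4 (via fail)  emit P1@[4:4]
pos 5 'b': at 8  emit P4@[4:5]
pos 6 'c': at 2 (via fail)  emit P1@[6:6]
pos 7 'b': at 3  emit P0@[5:7],P4@[6:7]
pos 8 'c': at 2 (via fail)  emit P1@[8:8]
pos 9 'c': at 4 (via fail)  emit P1@[9:9]
pos 10 'a': at 6 (via fail)
pos 11 'b': at 7  emit P3@[10:11]
pos 12 'c': at 2 (via fail)  emit P1@[12:12]
pos 13 'b': at 3  emit P0@[11:13],P4@[12:13]
pos 14 'b': at 1 (via fail)
pos 15 'c': at 2  emit P1@[15:15]
pos 16 'b': at 3  emit P0@[14:16],P4@[15:16]
pos 17 'c': at 2 (via fail)  emit P1@[17:17]
pos 18 'b': at 3  emit P0@[16:18],P4@[17:18]
pos 19 'a': at 6 (via fail)
pos 20 'c': at 4 (via fail)  emit P1@[20:20]
pos 21 'b': at 8  emit P4@[20:21]
pos 22 'c': at 2 (via fail)  emit P1@[22:22]
pos 23 'b': at 3  emit P0@[21:23],P4@[22:23]
pos 24 'a': at 6 (via fail)
pos 25 'c': at 4 (via fail)  emit P1@[25:25]
pos 26 'b': at 8  emit P4@[25:26]
pos 27 'c': at 2 (via fail)  emit P1@[27:27]
pos 28 'b': at 3  emit P0@[26:28],P4@[27:28]
pos 29 'a': at 6 (via fail)
pos 30 'a': at 9  emit P6@[29:30]
pos 31 'a': at 10  emit P5@[29:31],P6@[30:31]
pos 32 'a': at 10 (via fail)  emit P5@[30:32],P6@[31:32]
pos 33 'b': at 7 (via fail)  emit P3@[32:33]
pos 34 'a': at 6 (via fail)
pos 35 'c': at 4 (via fail)  emit P1@[35:35]
pos 36 'a': at 6 (via fail)
pos 37 'b': at 7  emit P3@[36:37]
pos 38 'c': at 2 (via fail)  emit P1@[38:38]
pos 39 'a': at 5  emit P2@[37:39]
pos 40 'a': at 9 (via fail)  emit P6@[39:40]
pos 41 'a': at 10  emit P5@[39:41],P6@[40:41]
pos 42 'a': at 10 (via fail)  emit P5@[40:42],P6@[41:42]
pos 43 'b': at 7 (via fail)  emit P3@[42:43]
pos 44 'a': at 6 (via fail)
pos 45 'a': at 9  emit P6@[44:45]
pos 46 'a': at 10  emit P5@[44:46],P6@[45:46]
pos 47 'c': at 4 (via fail)  emit P1@[47:47]
pos 48 'a': at 6 (via fail)
pos 49 'b': at 7  emit P3@[48:49]
pos 50 'b': at 1 (via fail)
pos 51 'b': at 1 (via fail)
pos 52 'c': at 2  emit P1@[52:52]
pos 53 'b': at 3  emit P0@[51:53],P4@[52:53]
pos 54 'b': at 1 (via fail)
pos 55 'a': at 6 (via fail)
pos 56 'b': at 7  emit P3@[55:56]
pos 57 'a': at 6 (via fail)
pos 58 'b': at 7  emit P3@[57:58]
pos 59 'b': at 1 (via fail)

Result: [[1,3],[2,1],[3,1],[4,1],[5,4],[6,1],[7,0],[7,4],[8,1],[9,1],[11,3],[12,1],[13,0],[13,4],[15,1],[16,0],[16,4],[17,1],[18,0],[18,4],[20,1],[21,4],[22,1],[23,0],[23,4],[25,1],[26,4],[27,1],[28,0],[28,4],[30,6],[31,5],[31,6],[32,5],[32,6],[33,3],[35,1],[37,3],[38,1],[39,2],[40,6],[41,5],[41,6],[42,5],[42,6],[43,3],[45,6],[46,5],[46,6],[47,1],[49,3],[52,1],[53,0],[53,4],[56,3],[58,3]]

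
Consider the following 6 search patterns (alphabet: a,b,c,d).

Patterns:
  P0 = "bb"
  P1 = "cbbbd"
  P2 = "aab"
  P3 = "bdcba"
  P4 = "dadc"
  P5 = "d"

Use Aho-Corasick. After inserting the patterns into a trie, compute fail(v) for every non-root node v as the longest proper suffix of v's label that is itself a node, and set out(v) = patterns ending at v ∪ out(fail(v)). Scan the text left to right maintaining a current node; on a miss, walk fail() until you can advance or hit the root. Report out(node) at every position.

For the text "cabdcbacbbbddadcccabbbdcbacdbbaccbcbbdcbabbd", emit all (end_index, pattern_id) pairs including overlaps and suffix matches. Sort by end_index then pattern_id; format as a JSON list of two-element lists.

Build:
Trie nodes:
  n0 'ε': a→8 b→1 c→3 d→15
  n1 'b': b→2 d→11
  n2 'bb': ·  [P0 ends]
  n3 'c': b→4
  n4 'cb': b→5
  n5 'cbb': b→6
  n6 'cbbb': d→7
  n7 'cbbbd': ·  [P1 ends]
  n8 'a': a→9
  n9 'aa': b→10
  n10 'aab': ·  [P2 ends]
  n11 'bd': c→12
  n12 'bdc': b→13
  n13 'bdcb': a→14
  n14 'bdcba': ·  [P3 ends]
  n15 'd': a→16  [P5 ends]
  n16 'da': d→17
  n17 'dad': c→18
  n18 'dadc': ·  [P4 ends]

Failure links (BFS by depth):
  n1('b'): parent n0 fail=0; on 'b' 0 → fail=0;  out ∅∪∅=∅
  n3('c'): parent n0 fail=0; on 'c' 0 → fail=0;  out ∅∪∅=∅
  n8('a'): parent n0 fail=0; on 'a' 0 → fail=0;  out ∅∪∅=∅
  n15('d'): parent n0 fail=0; on 'd' 0 → fail=0;  out {5}∪∅={5}
  n2('bb'): parent n1 fail=0; on 'b' 0 → fail=1;  out {0}∪∅={0}
  n4('cb'): parent n3 fail=0; on 'b' 0 → fail=1;  out ∅∪∅=∅
  n9('aa'): parent n8 fail=0; on 'a' 0 → fail=8;  out ∅∪∅=∅
  n11('bd'): parent n1 fail=0; on 'd' 0 → fail=15;  out ∅∪{5}={5}
  n16('da'): parent n15 fail=0; on 'a' 0 → fail=8;  out ∅∪∅=∅
  n5('cbb'): parent n4 fail=1; on 'b' 1 → fail=2;  out ∅∪{0}={0}
  n10('aab'): parent n9 fail=8; on 'b' 8→0 → fail=1;  out {2}∪∅={2}
  n12('bdc'): parent n11 fail=15; on 'c' 15→0 → fail=3;  out ∅∪∅=∅
  n17('dad'): parent n16 fail=8; on 'd' 8→0 → fail=15;  out ∅∪{5}={5}
  n6('cbbb'): parent n5 fail=2; on 'b' 2→1 → fail=2;  out ∅∪{0}={0}
  n13('bdcb'): parent n12 fail=3; on 'b' 3 → fail=4;  out ∅∪∅=∅
  n18('dadc'): parent n17 fail=15; on 'c' 15→0 → fail=3;  out {4}∪∅={4}
  n7('cbbbd'): parent n6 fail=2; on 'd' 2→1 → fail=11;  out {1}∪{5}={1,5}
  n14('bdcba'): parent n13 fail=4; on 'a' 4→1→0 → fail=8;  out {3}∪∅={3}

Scan:
pos 0 'c': at 3
pos 1 'a': at 8 (fail-walked)
pos 2 'b': at 1 (fail-walked)
pos 3 'd': at 11  emit P5@[3:3]
pos 4 'c': at 12
pos 5 'b': at 13
pos 6 'a': at 14  emit P3@[2:6]
pos 7 'c': at 3 (fail-walked)
pos 8 'b': at 4
pos 9 'b': at 5  emit P0@[8:9]
pos 10 'b': at 6  emit P0@[9:10]
pos 11 'd': at 7  emit P1@[7:11],P5@[11:11]
pos 12 'd': at 15 (fail-walked)  emit P5@[12:12]
pos 13 'a': at 16
pos 14 'd': at 17  emit P5@[14:14]
pos 15 'c': at 18  emit P4@[12:15]
pos 16 'c': at 3 (fail-walked)
pos 17 'c': at 3 (fail-walked)
pos 18 'a': at 8 (fail-walked)
pos 19 'b': at 1 (fail-walked)
pos 20 'b': at 2  emit P0@[19:20]
pos 21 'b': at 2 (fail-walked)  emit P0@[20:21]
pos 22 'd': at 11 (fail-walked)  emit P5@[22:22]
pos 23 'c': at 12
pos 24 'b': at 13
pos 25 'a': at 14  emit P3@[21:25]
pos 26 'c': at 3 (fail-walked)
pos 27 'd': at 15 (fail-walked)  emit P5@[27:27]
pos 28 'b': at 1 (fail-walked)
pos 29 'b': at 2  emit P0@[28:29]
pos 30 'a': at 8 (fail-walked)
pos 31 'c': at 3 (fail-walked)
pos 32 'c': at 3 (fail-walked)
pos 33 'b': at 4
pos 34 'c': at 3 (fail-walked)
pos 35 'b': at 4
pos 36 'b': at 5  emit P0@[35:36]
pos 37 'd': at 11 (fail-walked)  emit P5@[37:37]
pos 38 'c': at 12
pos 39 'b': at 13
pos 40 'a': at 14  emit P3@[36:40]
pos 41 'b': at 1 (fail-walked)
pos 42 'b': at 2  emit P0@[41:42]
pos 43 'd': at 11 (fail-walked)  emit P5@[43:43]

All matches (sorted): [[3,5],[6,3],[9,0],[10,0],[11,1],[11,5],[12,5],[14,5],[15,4],[20,0],[21,0],[22,5],[25,3],[27,5],[29,0],[36,0],[37,5],[40,3],[42,0],[43,5]]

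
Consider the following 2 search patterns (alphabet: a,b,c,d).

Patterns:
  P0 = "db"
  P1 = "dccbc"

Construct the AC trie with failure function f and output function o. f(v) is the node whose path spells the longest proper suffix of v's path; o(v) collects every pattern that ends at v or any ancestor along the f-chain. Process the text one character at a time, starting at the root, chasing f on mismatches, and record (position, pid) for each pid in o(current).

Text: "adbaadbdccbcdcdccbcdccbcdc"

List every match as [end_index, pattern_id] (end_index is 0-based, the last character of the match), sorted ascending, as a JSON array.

Construct AC machine:
Trie nodes:
  n0 'ε': d→1
  n1 'd': b→2 c→3
  n2 'db': ·  ←P0
  n3 'dc': c→4
  n4 'dcc': b→5
  n5 'dccb': c→6
  n6 'dccbc': ·  ←P1

Failure links (BFS by depth):
  n1('d'): parent n0 fail=0; on 'd' 0 → fail=0;  out ∅∪∅=∅
  n2('db'): parent n1 fail=0; on 'b' 0 → fail=0;  out {0}∪∅={0}
  n3('dc'): parent n1 fail=0; on 'c' 0 → fail=0;  out ∅∪∅=∅
  n4('dcc'): parent n3 fail=0; on 'c' 0 → fail=0;  out ∅∪∅=∅
  n5('dccb'): parent n4 fail=0; on 'b' 0 → fail=0;  out ∅∪∅=∅
  n6('dccbc'): parent n5 fail=0; on 'c' 0 → fail=0;  out {1}∪∅={1}

Run:
[0] read 'a'  n0⇒n0
[1] read 'd'  n0⇒n1
[2] read 'b'  n1⇒n2  emit P0@[1:2]
[3] read 'a'  n2⇒n0 (via fail)
[4] read 'a'  n0⇒n0
[5] read 'd'  n0⇒n1
[6] read 'b'  n1⇒n2  emit P0@[5:6]
[7] read 'd'  n2⇒n1 (via fail)
[8] read 'c'  n1⇒n3
[9] read 'c'  n3⇒n4
[10] read 'b'  n4⇒n5
[11] read 'c'  n5⇒n6  emit P1@[7:11]
[12] read 'd'  n6⇒n1 (via fail)
[13] read 'c'  n1⇒n3
[14] read 'd'  n3⇒n1 (via fail)
[15] read 'c'  n1⇒n3
[16] read 'c'  n3⇒n4
[17] read 'b'  n4⇒n5
[18] read 'c'  n5⇒n6  emit P1@[14:18]
[19] read 'd'  n6⇒n1 (via fail)
[20] read 'c'  n1⇒n3
[21] read 'c'  n3⇒n4
[22] read 'b'  n4⇒n5
[23] read 'c'  n5⇒n6  emit P1@[19:23]
[24] read 'd'  n6⇒n1 (via fail)
[25] read 'c'  n1⇒n3

All matches (sorted): [[2,0],[6,0],[11,1],[18,1],[23,1]]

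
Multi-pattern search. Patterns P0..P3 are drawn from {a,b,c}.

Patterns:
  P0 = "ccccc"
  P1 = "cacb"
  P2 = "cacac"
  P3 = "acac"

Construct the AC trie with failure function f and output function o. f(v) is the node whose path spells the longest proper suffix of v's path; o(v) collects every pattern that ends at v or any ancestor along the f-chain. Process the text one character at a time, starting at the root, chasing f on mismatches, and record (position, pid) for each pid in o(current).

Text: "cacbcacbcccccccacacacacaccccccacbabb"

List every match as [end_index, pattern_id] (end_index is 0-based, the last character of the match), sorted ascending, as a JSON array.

Build automaton:
Trie (insert patterns):
  n0 'ε': a→11 c→1
  n1 'c': a→6 c→2
  n2 'cc': c→3
  n3 'ccc': c→4
  n4 'cccc': c→5
  n5 'ccccc': ·  [P0 ends]
  n6 'ca': c→7
  n7 'cac': a→9 b→8
  n8 'cacb': ·  [P1 ends]
  n9 'caca': c→10
  n10 'cacac': ·  [P2 ends]
  n11 'a': c→12
  n12 'ac': a→13
  n13 'aca': c→14
  n14 'acac': ·  [P3 ends]

Failure links (BFS by depth):
  fail(1) 'c': from fail(0)=0 chase 'c': 0 ⇒ 0;  out=∅∪out(0)=∅
  fail(11) 'a': from fail(0)=0 chase 'a': 0 ⇒ 0;  out=∅∪out(0)=∅
  fail(2) 'cc': from fail(1)=0 chase 'c': 0 ⇒ 1;  out=∅∪out(1)=∅
  fail(6) 'ca': from fail(1)=0 chase 'a': 0 ⇒ 11;  out=∅∪out(11)=∅
  fail(12) 'ac': from fail(11)=0 chase 'c': 0 ⇒ 1;  out=∅∪out(1)=∅
  fail(3) 'ccc': from fail(2)=1 chase 'c': 1 ⇒ 2;  out=∅∪out(2)=∅
  fail(7) 'cac': from fail(6)=11 chase 'c': 11 ⇒ 12;  out=∅∪out(12)=∅
  fail(13) 'aca': from fail(12)=1 chase 'a': 1 ⇒ 6;  out=∅∪out(6)=∅
  fail(4) 'cccc': from fail(3)=2 chase 'c': 2 ⇒ 3;  out=∅∪out(3)=∅
  fail(8) 'cacb': from fail(7)=12 chase 'b': 12→1→0 ⇒ 0;  out={1}∪out(0)={1}
  fail(9) 'caca': from fail(7)=12 chase 'a': 12 ⇒ 13;  out=∅∪out(13)=∅
  fail(14) 'acac': from fail(13)=6 chase 'c': 6 ⇒ 7;  out={3}∪out(7)={3}
  fail(5) 'ccccc': from fail(4)=3 chase 'c': 3 ⇒ 4;  out={0}∪out(4)={0}
  fail(10) 'cacac': from fail(9)=13 chase 'c': 13 ⇒ 14;  out={2}∪out(14)={2,3}

Scan:
[0] read 'c'  n0⇒n1
[1] read 'a'  n1⇒n6
[2] read 'c'  n6⇒n7
[3] read 'b'  n7⇒n8  emit P1@[0:3]
[4] read 'c'  n8⇒n1 (fail-walked)
[5] read 'a'  n1⇒n6
[6] read 'c'  n6⇒n7
[7] read 'b'  n7⇒n8  emit P1@[4:7]
[8] read 'c'  n8⇒n1 (fail-walked)
[9] read 'c'  n1⇒n2
[10] read 'c'  n2⇒n3
[11] read 'c'  n3⇒n4
[12] read 'c'  n4⇒n5  emit P0@[8:12]
[13] read 'c'  n5⇒n5 (fail-walked)  emit P0@[9:13]
[14] read 'c'  n5⇒n5 (fail-walked)  emit P0@[10:14]
[15] read 'a'  n5⇒n6 (fail-walked)
[16] read 'c'  n6⇒n7
[17] read 'a'  n7⇒n9
[18] read 'c'  n9⇒n10  emit P2@[14:18],P3@[15:18]
[19] read 'a'  n10⇒n9 (fail-walked)
[20] read 'c'  n9⇒n10  emit P2@[16:20],P3@[17:20]
[21] read 'a'  n10⇒n9 (fail-walked)
[22] read 'c'  n9⇒n10  emit P2@[18:22],P3@[19:22]
[23] read 'a'  n10⇒n9 (fail-walked)
[24] read 'c'  n9⇒n10  emit P2@[20:24],P3@[21:24]
[25] read 'c'  n10⇒n2 (fail-walked)
[26] read 'c'  n2⇒n3
[27] read 'c'  n3⇒n4
[28] read 'c'  n4⇒n5  emit P0@[24:28]
[29] read 'c'  n5⇒n5 (fail-walked)  emit P0@[25:29]
[30] read 'a'  n5⇒n6 (fail-walked)
[31] read 'c'  n6⇒n7
[32] read 'b'  n7⇒n8  emit P1@[29:32]
[33] read 'a'  n8⇒n11 (fail-walked)
[34] read 'b'  n11⇒n0 (fail-walked)
[35] read 'b'  n0⇒n0

Result: [[3,1],[7,1],[12,0],[13,0],[14,0],[18,2],[18,3],[20,2],[20,3],[22,2],[22,3],[24,2],[24,3],[28,0],[29,0],[32,1]]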